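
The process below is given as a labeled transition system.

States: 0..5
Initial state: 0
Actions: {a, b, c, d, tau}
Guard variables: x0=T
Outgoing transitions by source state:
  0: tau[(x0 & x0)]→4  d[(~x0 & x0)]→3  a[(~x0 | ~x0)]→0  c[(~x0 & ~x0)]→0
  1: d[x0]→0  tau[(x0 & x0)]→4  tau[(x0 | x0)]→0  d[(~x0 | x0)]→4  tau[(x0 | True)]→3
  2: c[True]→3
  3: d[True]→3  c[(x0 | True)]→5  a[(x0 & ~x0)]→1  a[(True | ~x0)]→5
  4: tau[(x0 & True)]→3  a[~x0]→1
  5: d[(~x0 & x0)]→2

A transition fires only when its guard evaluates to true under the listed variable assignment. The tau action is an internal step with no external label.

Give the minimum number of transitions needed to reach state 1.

Breadth-first toward 1:
  L0 = {0}
  L1 = {4}
  L2 = {3}
  L3 = {5}
1 never appears.

Answer: UNREACHABLE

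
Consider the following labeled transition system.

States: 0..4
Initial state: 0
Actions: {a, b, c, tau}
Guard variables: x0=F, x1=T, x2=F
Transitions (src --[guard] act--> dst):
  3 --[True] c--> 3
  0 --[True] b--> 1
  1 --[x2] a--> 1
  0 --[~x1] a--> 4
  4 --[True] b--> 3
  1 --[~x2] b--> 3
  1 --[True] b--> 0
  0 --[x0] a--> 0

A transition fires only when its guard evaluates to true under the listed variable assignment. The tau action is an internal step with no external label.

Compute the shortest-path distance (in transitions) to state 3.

Layered search for 3:
  Layer 0: {0}
  Layer 1: {1}
  Layer 2: {3}
depth(3)=2, e.g. b·b

Answer: 2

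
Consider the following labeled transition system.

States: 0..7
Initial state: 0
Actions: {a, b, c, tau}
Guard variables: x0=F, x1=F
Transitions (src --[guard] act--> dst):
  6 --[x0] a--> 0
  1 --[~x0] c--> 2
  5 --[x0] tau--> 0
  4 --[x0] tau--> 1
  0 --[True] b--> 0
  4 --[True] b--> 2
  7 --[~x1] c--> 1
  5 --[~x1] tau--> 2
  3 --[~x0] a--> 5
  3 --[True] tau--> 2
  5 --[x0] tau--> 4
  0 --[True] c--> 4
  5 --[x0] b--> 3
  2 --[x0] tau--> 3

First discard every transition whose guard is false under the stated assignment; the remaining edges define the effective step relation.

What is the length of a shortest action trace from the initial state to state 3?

Breadth-first toward 3:
  depth 0: {0}
  depth 1: {4}
  depth 2: {2}
3 never appears.

Answer: UNREACHABLE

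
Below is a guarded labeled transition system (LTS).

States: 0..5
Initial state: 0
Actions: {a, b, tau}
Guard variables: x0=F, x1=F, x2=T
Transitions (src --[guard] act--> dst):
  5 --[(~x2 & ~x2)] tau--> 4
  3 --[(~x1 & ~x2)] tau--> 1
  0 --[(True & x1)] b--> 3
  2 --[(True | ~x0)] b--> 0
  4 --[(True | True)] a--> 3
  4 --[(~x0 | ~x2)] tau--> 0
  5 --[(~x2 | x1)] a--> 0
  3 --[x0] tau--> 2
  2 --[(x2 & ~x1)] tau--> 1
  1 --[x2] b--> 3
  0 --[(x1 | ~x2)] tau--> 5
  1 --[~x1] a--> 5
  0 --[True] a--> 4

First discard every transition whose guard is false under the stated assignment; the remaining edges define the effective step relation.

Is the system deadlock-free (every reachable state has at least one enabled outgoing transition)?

Answer: DEADLOCK at state 3

Analysis:
R = {0,3,4}
  0: a→4  [1 out]
  3: ∅  [STUCK]
  4: a→3  tau→0  [2 out]
witness 3: a·a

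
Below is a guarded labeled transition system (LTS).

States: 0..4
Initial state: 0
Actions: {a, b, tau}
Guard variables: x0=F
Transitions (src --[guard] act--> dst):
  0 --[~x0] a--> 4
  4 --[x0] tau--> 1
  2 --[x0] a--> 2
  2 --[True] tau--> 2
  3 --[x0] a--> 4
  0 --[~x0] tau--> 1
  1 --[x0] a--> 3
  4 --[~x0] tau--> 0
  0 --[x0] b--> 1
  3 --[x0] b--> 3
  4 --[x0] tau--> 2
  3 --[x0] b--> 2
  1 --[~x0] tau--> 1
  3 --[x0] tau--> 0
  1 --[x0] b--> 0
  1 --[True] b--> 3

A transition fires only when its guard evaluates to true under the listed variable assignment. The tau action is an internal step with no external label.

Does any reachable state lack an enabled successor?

Answer: DEADLOCK at state 3

Trace:
Reachable = {0,1,3,4}
  0: a→4  tau→1  [deg 2]
  1: b→3  tau→1  [deg 2]
  3: ∅  [deadlock]
  4: tau→0  [deg 1]
witness 3: tau·b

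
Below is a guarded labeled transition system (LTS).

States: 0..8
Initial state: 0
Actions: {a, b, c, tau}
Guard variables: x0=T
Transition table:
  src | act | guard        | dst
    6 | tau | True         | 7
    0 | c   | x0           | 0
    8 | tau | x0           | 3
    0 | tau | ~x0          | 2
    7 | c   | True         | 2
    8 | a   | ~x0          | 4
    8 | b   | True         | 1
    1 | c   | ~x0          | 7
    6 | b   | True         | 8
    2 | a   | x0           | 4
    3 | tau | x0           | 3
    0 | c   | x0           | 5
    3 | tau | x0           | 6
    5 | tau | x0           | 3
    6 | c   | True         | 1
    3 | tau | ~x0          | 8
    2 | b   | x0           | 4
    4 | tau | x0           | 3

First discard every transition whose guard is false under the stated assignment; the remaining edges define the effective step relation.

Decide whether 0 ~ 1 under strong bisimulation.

Bisimulation quotient by refinement:
  round 0: {{0,1,2,3,4,5,6,7,8}}
  round 1: {{0,7},{1},{2},{3,4,5},{6},{8}}
  round 2: {{0},{1},{2},{3},{4,5},{6},{7},{8}}
stable after 3 split(s): 8 block(s)
[0]={0}  [1]={1}

Answer: NOT BISIMILAR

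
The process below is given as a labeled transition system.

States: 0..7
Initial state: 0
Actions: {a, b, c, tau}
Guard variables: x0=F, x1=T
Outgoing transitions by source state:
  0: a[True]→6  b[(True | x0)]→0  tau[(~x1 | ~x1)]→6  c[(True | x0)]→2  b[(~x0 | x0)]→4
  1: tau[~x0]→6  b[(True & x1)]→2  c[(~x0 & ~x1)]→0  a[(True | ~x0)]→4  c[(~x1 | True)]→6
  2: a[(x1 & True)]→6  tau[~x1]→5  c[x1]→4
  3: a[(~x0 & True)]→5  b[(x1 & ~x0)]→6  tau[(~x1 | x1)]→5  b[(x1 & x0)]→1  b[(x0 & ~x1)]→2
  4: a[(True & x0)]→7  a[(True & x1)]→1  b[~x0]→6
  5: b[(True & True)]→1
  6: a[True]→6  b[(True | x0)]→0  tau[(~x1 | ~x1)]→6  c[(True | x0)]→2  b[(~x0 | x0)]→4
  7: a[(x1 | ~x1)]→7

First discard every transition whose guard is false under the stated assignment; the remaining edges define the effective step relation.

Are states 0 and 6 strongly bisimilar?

Answer: BISIMILAR

Trace:
Compute ~ classes (split until stable):
  P[0] = {{0,1,2,3,4,5,6,7}}
  P[1] = {{0,6},{1},{2},{3},{4},{5},{7}}
Fixed point at round 2; 7 class(es).
class of 0: {0,6}; class of 6: {0,6}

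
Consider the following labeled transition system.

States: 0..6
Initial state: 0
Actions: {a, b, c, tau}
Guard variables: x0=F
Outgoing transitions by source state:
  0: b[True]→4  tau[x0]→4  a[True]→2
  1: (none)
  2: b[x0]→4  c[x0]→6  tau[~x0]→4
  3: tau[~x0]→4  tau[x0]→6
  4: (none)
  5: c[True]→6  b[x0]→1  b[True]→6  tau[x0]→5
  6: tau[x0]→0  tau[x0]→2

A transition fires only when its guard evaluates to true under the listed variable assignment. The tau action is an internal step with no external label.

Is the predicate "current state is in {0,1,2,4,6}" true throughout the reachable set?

Answer: INVARIANT HOLDS

Trace:
Allowed set {0,1,2,4,6}
Reach set: {0,2,4}
  0: safe
  2: safe
  4: safe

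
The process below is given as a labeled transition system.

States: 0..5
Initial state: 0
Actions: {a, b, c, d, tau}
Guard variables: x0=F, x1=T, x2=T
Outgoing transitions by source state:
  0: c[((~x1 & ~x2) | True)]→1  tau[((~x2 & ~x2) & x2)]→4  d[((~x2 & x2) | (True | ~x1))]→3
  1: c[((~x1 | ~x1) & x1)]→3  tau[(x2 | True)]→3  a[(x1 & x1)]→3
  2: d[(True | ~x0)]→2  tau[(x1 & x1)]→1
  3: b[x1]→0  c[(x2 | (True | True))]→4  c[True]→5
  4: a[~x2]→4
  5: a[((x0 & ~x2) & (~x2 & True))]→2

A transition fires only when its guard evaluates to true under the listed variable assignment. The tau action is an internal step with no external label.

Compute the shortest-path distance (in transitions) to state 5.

Answer: 2

Working:
Layered search for 5:
  L0 = {0}
  L1 = {1,3}
  L2 = {4,5}
depth(5)=2, e.g. d·c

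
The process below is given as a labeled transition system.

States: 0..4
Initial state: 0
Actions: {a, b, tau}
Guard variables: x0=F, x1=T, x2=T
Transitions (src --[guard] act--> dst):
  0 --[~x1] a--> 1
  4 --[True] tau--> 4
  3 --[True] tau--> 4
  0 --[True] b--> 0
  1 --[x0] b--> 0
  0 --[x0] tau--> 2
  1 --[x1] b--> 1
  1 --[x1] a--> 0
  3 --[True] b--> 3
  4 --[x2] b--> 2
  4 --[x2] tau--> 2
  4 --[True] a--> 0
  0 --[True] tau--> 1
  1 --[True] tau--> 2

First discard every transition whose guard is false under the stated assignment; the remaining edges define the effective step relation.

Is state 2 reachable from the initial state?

Answer: REACHABLE

Analysis:
Guard filter leaves 11 enabled edge(s).
Layer 0: {0}
Layer 1: {1}  cumulative {0,1}
Layer 2: {2}  cumulative {0,1,2}
R = {0,1,2}
witness 2: tau·tau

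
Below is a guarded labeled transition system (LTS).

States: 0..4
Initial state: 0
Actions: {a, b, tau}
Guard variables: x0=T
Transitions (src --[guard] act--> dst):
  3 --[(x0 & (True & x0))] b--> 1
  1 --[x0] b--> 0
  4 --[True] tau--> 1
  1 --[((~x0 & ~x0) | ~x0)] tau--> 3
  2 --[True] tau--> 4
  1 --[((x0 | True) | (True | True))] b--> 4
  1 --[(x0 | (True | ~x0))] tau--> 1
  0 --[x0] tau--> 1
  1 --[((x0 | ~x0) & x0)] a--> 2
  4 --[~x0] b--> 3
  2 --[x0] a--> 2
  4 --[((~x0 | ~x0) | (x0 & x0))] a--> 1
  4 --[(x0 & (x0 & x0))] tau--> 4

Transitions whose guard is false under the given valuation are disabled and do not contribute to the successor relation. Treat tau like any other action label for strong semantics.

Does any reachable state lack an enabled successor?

R = {0,1,2,4}
  0: tau→1  [deg 1]
  1: a→2  b→0  b→4  tau→1  [deg 4]
  2: a→2  tau→4  [deg 2]
  4: a→1  tau→1  tau→4  [deg 3]

Answer: DEADLOCK-FREE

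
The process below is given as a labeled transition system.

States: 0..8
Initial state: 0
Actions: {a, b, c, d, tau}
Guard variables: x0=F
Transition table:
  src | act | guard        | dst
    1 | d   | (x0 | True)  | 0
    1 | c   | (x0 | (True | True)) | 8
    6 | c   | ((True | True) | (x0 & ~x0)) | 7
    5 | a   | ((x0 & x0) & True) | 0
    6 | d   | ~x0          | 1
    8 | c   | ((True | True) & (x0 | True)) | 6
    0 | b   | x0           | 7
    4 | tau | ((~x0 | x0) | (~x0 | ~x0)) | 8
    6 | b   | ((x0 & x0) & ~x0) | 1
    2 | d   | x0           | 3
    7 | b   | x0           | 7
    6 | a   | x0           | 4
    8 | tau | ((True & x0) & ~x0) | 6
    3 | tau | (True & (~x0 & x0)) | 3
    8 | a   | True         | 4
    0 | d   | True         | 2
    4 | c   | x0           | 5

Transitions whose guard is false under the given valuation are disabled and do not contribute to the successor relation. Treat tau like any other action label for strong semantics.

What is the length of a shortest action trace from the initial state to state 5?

Layered search for 5:
  Layer 0: {0}
  Layer 1: {2}
5 never appears.

Answer: UNREACHABLE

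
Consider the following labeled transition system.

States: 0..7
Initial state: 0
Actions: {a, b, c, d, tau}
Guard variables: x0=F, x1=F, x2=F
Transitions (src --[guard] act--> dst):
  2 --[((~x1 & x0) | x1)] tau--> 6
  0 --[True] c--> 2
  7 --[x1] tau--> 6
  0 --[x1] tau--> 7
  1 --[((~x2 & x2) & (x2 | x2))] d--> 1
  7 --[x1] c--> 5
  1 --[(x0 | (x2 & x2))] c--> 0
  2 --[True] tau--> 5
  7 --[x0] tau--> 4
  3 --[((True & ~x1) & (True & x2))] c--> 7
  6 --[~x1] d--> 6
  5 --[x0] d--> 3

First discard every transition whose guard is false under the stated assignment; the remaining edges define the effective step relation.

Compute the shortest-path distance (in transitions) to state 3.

BFS to 3:
  L0 = {0}
  L1 = {2}
  L2 = {5}
3 never appears.

Answer: UNREACHABLE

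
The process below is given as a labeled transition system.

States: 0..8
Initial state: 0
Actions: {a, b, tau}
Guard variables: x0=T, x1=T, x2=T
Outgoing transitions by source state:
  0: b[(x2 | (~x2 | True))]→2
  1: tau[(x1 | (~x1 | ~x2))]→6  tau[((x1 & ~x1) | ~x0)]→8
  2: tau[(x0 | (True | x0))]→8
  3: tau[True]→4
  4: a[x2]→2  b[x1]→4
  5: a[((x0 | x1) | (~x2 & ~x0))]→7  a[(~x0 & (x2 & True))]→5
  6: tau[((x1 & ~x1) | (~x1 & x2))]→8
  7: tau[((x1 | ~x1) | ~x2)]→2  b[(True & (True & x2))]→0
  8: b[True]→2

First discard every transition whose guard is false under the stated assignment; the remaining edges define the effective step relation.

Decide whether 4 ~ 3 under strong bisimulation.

Compute ~ classes (split until stable):
  π0 = {{0,1,2,3,4,5,6,7,8}}
  π1 = {{0,8},{1,2,3},{4},{5},{6},{7}}
  π2 = {{0,8},{1},{2},{3},{4},{5},{6},{7}}
stable after 3 split(s): 8 block(s)
class of 4: {4}; class of 3: {3}

Answer: NOT BISIMILAR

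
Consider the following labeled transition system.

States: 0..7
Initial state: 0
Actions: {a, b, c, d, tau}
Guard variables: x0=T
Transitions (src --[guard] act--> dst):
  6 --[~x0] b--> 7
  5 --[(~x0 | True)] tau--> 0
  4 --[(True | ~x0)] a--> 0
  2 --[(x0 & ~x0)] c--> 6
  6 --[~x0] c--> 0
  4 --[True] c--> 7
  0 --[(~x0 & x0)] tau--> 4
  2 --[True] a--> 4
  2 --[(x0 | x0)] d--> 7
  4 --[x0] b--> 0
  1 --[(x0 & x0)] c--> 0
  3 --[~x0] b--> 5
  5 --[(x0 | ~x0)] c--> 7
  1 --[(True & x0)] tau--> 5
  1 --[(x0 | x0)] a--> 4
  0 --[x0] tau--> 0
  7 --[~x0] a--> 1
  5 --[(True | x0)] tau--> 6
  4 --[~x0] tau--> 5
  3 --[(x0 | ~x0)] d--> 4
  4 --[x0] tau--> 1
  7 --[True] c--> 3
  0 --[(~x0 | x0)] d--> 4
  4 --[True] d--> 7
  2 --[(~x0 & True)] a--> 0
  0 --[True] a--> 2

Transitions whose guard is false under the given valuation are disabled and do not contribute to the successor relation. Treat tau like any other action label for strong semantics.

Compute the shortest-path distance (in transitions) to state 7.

Breadth-first toward 7:
  Layer 0: {0}
  Layer 1: {2,4}
  Layer 2: {1,7}
first hit 7 at d=2 via a·d

Answer: 2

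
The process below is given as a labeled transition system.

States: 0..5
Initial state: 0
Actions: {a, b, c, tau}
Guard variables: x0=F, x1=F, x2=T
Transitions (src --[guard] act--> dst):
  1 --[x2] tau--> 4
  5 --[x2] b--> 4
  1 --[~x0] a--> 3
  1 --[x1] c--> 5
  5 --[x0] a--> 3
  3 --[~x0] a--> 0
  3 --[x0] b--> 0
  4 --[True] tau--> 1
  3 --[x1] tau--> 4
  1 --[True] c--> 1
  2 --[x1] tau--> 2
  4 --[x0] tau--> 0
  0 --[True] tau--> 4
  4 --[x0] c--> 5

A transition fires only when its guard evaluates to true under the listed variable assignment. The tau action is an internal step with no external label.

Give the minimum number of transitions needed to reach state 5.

Breadth-first toward 5:
  depth 0: {0}
  depth 1: {4}
  depth 2: {1}
  depth 3: {3}
5 never appears.

Answer: UNREACHABLE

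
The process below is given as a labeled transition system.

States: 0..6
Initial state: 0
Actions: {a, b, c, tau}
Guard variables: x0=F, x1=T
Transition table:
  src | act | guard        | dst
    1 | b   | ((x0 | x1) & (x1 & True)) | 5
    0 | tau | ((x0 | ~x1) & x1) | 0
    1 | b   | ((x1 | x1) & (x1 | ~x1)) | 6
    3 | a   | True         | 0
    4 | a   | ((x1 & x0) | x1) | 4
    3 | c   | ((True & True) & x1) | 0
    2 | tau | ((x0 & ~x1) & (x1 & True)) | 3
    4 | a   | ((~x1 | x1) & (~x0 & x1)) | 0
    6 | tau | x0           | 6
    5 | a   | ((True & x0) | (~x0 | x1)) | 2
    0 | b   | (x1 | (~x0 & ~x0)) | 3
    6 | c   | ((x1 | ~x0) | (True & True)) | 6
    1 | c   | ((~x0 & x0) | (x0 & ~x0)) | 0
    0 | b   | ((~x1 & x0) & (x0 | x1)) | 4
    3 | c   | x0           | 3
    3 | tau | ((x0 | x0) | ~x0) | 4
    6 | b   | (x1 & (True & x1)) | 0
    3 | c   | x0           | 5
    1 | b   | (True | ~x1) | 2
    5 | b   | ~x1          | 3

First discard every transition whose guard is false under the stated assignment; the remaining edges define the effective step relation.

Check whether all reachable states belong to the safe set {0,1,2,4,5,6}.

Safe = {0,1,2,4,5,6}
Reach set: {0,3,4}
  0: ✓
  3: VIOLATES
  4: ✓
witness against invariant: b → 3

Answer: INVARIANT VIOLATED at state 3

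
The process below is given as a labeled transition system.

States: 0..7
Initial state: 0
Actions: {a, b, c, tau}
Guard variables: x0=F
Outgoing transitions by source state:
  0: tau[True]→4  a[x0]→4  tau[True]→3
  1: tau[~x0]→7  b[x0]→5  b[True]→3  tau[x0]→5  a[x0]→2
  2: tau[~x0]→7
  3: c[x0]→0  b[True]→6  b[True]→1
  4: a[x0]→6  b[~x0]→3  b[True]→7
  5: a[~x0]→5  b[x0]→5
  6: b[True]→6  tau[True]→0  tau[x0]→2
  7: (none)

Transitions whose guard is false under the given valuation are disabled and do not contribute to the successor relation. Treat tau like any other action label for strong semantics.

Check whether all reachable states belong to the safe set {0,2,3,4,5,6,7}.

Answer: INVARIANT VIOLATED at state 1

Trace:
Allowed set {0,2,3,4,5,6,7}
Reachable = {0,1,3,4,6,7}
  0: ✓
  1: VIOLATES
  3: ✓
  4: ✓
  6: ✓
  7: ✓
counterexample path to 1: tau·b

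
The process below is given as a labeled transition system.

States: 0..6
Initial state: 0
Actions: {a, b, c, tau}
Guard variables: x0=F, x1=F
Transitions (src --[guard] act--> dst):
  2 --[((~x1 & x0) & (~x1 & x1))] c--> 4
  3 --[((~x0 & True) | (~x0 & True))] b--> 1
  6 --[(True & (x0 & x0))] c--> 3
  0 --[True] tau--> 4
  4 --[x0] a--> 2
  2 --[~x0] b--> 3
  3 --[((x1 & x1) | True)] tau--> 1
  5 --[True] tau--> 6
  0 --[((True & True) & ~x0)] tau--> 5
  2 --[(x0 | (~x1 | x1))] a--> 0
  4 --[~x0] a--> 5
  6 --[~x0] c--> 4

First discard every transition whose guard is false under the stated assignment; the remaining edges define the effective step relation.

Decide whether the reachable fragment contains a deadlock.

Answer: DEADLOCK-FREE

Analysis:
Reach set: {0,4,5,6}
  0: tau→4  tau→5  [deg 2]
  4: a→5  [deg 1]
  5: tau→6  [deg 1]
  6: c→4  [deg 1]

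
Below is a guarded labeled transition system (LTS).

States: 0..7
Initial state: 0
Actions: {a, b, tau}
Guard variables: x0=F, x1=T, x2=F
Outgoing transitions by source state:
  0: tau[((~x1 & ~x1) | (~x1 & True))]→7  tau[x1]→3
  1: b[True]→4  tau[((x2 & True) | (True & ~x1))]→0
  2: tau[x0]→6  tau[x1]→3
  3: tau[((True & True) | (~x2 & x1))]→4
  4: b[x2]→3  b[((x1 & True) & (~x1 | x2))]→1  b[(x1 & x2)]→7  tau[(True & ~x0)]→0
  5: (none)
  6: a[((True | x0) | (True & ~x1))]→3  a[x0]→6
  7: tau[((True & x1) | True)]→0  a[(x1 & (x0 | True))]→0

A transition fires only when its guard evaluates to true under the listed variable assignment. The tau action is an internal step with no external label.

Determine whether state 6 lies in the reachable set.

Answer: UNREACHABLE

Trace:
After dropping false guards: 8 live edges.
L0 = {0}
L1 = {3}  now seen {0,3}
L2 = {4}  now seen {0,3,4}
Reachable = {0,3,4}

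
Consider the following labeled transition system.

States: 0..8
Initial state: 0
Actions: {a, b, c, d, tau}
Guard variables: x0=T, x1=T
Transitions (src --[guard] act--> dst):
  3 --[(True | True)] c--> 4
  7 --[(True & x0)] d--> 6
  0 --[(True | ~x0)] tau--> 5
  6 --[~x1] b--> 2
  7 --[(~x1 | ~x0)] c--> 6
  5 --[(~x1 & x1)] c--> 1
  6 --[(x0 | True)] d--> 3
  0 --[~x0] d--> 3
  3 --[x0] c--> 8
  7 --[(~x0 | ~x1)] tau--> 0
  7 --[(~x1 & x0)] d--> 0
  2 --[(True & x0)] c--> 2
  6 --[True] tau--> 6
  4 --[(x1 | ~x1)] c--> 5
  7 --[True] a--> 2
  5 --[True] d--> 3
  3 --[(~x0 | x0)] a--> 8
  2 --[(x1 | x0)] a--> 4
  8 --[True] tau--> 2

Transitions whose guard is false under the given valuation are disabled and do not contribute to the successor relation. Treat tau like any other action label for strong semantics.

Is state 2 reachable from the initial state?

Answer: REACHABLE

Analysis:
Guard filter leaves 13 enabled edge(s).
Layer 0: {0}
Layer 1: {5}  now seen {0,5}
Layer 2: {3}  now seen {0,3,5}
Layer 3: {4,8}  now seen {0,3,4,5,8}
Layer 4: {2}  now seen {0,2,3,4,5,8}
Reachable = {0,2,3,4,5,8}
trace reaching 2: tau·d·c·tau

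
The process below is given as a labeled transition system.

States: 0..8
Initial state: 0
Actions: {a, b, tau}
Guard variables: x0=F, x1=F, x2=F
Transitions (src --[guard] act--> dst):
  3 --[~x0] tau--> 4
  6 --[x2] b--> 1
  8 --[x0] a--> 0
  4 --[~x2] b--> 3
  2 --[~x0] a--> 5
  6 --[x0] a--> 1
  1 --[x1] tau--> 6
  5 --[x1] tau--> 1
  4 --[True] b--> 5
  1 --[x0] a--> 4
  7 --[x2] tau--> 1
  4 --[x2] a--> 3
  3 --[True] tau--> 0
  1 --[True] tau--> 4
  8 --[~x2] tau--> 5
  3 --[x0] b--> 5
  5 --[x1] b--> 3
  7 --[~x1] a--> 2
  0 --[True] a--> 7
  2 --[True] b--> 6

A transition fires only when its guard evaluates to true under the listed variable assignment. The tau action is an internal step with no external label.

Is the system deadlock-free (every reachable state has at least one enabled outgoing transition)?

Reach set: {0,2,5,6,7}
  0: a→7  [1 exit(s)]
  2: a→5  b→6  [2 exit(s)]
  5: ∅  [STUCK]
  6: ∅  [STUCK]
  7: a→2  [1 exit(s)]
trace reaching 5: a·a·a

Answer: DEADLOCK at state 5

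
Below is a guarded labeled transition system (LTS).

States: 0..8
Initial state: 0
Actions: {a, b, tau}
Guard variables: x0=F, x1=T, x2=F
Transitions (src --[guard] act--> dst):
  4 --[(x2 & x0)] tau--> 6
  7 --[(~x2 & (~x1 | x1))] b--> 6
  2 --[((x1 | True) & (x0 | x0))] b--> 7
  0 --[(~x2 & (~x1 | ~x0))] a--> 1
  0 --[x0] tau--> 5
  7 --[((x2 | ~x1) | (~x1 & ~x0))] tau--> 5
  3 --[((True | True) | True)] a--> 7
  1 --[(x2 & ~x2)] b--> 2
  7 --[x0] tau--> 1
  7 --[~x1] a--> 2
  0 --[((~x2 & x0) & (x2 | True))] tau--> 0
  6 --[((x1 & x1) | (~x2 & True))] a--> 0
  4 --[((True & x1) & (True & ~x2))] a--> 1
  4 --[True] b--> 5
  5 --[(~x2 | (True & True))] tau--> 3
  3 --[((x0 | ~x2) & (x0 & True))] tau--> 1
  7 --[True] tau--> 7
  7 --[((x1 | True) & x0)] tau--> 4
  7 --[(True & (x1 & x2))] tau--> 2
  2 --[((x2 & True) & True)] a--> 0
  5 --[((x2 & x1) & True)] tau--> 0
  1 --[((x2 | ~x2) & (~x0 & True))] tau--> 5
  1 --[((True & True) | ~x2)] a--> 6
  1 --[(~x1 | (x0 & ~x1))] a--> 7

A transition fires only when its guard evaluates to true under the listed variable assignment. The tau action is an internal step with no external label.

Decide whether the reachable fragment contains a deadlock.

Answer: DEADLOCK-FREE

Analysis:
R = {0,1,3,5,6,7}
  0: a→1  [1 exit(s)]
  1: a→6  tau→5  [2 exit(s)]
  3: a→7  [1 exit(s)]
  5: tau→3  [1 exit(s)]
  6: a→0  [1 exit(s)]
  7: b→6  tau→7  [2 exit(s)]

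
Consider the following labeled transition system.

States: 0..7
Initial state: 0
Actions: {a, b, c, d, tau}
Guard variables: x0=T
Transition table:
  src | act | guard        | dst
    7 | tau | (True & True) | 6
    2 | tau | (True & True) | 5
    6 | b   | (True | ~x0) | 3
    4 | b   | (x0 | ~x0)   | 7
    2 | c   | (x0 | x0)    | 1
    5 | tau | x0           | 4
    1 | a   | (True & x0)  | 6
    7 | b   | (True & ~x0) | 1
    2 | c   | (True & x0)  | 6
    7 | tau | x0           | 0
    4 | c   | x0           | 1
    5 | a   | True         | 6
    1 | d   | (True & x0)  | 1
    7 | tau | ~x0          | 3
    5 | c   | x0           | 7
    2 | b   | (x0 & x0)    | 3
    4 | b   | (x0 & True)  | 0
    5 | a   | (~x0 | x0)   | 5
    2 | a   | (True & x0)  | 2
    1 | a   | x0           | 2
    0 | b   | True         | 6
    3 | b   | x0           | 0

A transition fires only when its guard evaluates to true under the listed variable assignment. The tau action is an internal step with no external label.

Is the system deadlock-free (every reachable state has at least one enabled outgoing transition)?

Answer: DEADLOCK-FREE

Trace:
Reachable = {0,3,6}
  0: b→6  [1 out]
  3: b→0  [1 out]
  6: b→3  [1 out]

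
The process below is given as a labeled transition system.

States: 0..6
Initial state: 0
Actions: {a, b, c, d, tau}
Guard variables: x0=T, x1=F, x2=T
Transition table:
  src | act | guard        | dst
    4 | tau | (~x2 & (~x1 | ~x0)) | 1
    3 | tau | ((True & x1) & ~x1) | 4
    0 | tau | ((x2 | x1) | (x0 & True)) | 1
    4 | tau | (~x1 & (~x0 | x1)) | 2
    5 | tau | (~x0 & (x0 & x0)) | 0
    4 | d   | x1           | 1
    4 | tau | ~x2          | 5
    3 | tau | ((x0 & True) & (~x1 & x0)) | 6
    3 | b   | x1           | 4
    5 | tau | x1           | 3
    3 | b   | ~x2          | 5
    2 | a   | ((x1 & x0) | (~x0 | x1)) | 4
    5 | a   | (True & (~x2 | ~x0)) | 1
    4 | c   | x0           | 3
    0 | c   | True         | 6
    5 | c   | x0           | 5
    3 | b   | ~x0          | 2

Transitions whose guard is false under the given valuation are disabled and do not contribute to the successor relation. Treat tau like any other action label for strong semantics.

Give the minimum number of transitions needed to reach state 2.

Answer: UNREACHABLE

Working:
Breadth-first toward 2:
  depth 0: {0}
  depth 1: {1,6}
2 never appears.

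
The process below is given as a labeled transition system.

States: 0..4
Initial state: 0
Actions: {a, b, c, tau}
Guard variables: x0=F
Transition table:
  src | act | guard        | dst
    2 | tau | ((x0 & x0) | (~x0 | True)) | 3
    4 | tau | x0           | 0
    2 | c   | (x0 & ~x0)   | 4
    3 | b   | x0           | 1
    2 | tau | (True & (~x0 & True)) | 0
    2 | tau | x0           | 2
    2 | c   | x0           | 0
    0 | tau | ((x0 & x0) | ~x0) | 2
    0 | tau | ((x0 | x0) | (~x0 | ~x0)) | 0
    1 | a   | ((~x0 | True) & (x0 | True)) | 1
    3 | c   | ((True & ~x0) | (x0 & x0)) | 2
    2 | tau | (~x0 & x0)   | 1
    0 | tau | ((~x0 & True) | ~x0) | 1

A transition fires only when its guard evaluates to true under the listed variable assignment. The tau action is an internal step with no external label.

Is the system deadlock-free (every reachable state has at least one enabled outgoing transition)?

Answer: DEADLOCK-FREE

Working:
Reachable = {0,1,2,3}
  0: tau→0  tau→1  tau→2  [3 exit(s)]
  1: a→1  [1 exit(s)]
  2: tau→0  tau→3  [2 exit(s)]
  3: c→2  [1 exit(s)]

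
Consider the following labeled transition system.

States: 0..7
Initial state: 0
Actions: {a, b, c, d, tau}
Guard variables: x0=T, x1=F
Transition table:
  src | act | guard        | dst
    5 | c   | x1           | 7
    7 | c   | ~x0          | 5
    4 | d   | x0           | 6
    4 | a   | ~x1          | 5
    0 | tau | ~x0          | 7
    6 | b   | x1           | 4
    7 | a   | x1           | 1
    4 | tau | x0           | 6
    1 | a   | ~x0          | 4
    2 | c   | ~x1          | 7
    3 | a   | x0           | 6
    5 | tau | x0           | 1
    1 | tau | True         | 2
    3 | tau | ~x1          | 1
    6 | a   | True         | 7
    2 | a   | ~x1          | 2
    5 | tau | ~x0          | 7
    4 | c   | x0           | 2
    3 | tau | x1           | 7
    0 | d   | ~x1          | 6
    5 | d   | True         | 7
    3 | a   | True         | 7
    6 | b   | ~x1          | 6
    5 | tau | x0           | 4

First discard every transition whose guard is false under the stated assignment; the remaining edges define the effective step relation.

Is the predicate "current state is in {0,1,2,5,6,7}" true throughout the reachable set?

Answer: INVARIANT HOLDS

Working:
Inv-set: {0,1,2,5,6,7}
Reach set: {0,6,7}
  0: safe
  6: safe
  7: safe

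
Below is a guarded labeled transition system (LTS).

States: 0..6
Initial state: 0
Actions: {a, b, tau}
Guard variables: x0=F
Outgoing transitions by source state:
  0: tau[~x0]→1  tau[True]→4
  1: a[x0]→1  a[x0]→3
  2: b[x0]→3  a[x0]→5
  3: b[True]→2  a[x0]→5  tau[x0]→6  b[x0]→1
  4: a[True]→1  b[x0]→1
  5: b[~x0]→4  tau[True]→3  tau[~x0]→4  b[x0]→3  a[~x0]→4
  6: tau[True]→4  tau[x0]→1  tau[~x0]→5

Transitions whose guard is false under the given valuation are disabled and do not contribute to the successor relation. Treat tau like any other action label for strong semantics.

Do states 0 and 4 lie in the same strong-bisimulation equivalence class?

Answer: NOT BISIMILAR

Working:
Bisimulation quotient by refinement:
  round 0: {{0,1,2,3,4,5,6}}
  round 1: {{0,6},{1,2},{3},{4},{5}}
  round 2: {{0},{1,2},{3},{4},{5},{6}}
6 equivalence class(es) (converged in 3)
[0]={0}  [4]={4}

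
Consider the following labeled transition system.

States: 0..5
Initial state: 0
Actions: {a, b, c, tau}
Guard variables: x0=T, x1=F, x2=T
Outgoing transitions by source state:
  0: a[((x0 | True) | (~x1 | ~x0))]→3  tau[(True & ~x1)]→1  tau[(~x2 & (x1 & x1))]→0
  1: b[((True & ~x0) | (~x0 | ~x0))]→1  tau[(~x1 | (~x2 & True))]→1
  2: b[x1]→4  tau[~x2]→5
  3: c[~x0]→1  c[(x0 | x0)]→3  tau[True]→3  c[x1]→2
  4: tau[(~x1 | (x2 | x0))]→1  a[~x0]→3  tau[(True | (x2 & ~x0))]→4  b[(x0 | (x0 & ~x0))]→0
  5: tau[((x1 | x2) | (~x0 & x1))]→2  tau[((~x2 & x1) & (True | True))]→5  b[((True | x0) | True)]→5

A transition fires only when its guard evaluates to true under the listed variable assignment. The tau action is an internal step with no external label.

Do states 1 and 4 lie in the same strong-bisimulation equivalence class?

Compute ~ classes (split until stable):
  π0 = {{0,1,2,3,4,5}}
  π1 = {{0},{1},{2},{3},{4,5}}
  π2 = {{0},{1},{2},{3},{4},{5}}
6 equivalence class(es) (converged in 3)
[1]={1}  [4]={4}

Answer: NOT BISIMILAR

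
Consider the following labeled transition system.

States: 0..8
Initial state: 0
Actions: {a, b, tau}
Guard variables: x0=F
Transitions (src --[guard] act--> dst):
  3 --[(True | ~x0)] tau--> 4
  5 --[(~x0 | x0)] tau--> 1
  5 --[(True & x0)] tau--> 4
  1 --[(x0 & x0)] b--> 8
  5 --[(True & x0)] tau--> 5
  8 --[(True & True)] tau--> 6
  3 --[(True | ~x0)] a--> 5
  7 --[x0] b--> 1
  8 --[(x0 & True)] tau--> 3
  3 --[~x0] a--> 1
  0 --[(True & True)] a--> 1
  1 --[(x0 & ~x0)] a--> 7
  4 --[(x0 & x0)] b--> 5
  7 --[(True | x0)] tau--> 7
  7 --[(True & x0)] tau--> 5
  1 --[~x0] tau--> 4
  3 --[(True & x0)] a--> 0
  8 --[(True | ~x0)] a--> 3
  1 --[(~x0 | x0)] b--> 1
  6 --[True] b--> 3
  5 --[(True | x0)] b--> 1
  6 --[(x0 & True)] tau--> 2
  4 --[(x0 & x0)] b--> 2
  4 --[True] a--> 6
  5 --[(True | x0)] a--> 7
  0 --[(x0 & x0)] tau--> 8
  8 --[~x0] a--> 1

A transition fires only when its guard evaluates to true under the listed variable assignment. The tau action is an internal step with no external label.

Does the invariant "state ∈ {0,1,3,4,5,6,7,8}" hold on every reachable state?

Allowed set {0,1,3,4,5,6,7,8}
Reachable = {0,1,3,4,5,6,7}
  0: ✓
  1: ✓
  3: ✓
  4: ✓
  5: ✓
  6: ✓
  7: ✓

Answer: INVARIANT HOLDS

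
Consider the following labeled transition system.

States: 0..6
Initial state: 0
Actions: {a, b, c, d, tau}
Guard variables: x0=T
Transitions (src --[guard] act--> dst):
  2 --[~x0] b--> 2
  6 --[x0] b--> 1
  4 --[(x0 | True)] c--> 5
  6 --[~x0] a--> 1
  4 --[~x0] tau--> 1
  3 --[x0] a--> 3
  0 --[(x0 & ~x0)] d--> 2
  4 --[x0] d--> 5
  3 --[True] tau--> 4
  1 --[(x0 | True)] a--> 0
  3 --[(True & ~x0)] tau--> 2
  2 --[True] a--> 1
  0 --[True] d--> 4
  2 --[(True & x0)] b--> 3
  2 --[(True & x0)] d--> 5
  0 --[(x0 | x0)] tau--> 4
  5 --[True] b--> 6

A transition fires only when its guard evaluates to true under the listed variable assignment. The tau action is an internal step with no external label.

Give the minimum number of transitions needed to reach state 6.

Answer: 3

Analysis:
Layered search for 6:
  L0 = {0}
  L1 = {4}
  L2 = {5}
  L3 = {6}
6 enters at depth 3; path d·c·b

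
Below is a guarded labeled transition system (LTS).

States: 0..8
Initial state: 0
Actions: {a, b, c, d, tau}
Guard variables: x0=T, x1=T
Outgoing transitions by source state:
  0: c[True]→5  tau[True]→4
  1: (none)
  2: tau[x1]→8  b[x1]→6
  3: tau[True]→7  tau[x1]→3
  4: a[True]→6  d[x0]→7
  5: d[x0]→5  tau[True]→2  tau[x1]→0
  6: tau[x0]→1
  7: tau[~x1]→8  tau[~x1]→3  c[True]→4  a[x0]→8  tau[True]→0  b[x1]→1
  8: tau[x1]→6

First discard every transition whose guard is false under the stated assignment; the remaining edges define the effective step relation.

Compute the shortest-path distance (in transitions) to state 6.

Answer: 2

Trace:
BFS to 6:
  Layer 0: {0}
  Layer 1: {4,5}
  Layer 2: {2,6,7}
6 enters at depth 2; path tau·a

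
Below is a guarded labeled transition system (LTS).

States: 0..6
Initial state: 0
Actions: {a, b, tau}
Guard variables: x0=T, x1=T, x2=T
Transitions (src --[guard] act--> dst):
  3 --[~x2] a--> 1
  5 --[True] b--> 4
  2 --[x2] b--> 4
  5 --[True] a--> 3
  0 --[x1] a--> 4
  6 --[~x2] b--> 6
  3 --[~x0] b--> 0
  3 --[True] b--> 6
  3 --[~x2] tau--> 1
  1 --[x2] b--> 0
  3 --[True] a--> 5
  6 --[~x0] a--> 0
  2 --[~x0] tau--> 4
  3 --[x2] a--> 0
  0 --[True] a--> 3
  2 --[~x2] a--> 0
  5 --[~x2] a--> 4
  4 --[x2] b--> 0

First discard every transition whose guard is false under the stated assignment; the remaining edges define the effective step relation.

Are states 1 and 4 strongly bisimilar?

Answer: BISIMILAR

Trace:
Refine partition for ~:
  round 0: {{0,1,2,3,4,5,6}}
  round 1: {{0},{1,2,4},{3,5},{6}}
  round 2: {{0},{1,4},{2},{3},{5},{6}}
6 equivalence class(es) (converged in 3)
[1]={1,4}  [4]={1,4}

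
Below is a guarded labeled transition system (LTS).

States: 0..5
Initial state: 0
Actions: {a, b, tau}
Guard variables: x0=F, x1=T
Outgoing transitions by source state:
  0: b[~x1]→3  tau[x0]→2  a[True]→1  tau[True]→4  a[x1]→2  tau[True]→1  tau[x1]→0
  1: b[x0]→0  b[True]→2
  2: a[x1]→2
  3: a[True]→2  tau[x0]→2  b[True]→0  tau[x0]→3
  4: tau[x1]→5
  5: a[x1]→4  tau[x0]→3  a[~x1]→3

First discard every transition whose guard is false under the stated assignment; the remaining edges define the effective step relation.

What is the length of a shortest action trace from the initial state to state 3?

Answer: UNREACHABLE

Working:
BFS to 3:
  Layer 0: {0}
  Layer 1: {1,2,4}
  Layer 2: {5}
3 never appears.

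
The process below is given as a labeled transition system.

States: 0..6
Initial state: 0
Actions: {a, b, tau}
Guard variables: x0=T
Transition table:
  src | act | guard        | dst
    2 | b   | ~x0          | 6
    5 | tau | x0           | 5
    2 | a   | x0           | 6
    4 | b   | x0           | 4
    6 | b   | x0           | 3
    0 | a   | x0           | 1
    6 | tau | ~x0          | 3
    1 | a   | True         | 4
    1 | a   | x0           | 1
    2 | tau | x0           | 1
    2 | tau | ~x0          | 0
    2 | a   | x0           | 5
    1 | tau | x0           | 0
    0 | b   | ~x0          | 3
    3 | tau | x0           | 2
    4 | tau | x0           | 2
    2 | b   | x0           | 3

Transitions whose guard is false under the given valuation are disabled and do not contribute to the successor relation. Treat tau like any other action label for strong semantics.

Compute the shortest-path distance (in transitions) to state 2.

Answer: 3

Analysis:
BFS to 2:
  L0 = {0}
  L1 = {1}
  L2 = {4}
  L3 = {2}
2 enters at depth 3; path a·a·tau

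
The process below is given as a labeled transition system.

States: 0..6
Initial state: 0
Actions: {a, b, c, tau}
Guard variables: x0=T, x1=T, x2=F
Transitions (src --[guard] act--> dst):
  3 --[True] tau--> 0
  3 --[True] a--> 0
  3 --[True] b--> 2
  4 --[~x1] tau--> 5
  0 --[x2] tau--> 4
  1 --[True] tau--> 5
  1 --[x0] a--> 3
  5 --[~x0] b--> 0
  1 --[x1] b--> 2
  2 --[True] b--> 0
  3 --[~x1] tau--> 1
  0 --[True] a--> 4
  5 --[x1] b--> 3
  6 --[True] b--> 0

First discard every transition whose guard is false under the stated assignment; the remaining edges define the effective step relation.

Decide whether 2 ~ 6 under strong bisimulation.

Answer: BISIMILAR

Analysis:
Refine partition for ~:
  P[0] = {{0,1,2,3,4,5,6}}
  P[1] = {{0},{1,3},{2,5,6},{4}}
  P[2] = {{0},{1},{2,6},{3},{4},{5}}
stable after 3 split(s): 6 block(s)
[2]={2,6}  [6]={2,6}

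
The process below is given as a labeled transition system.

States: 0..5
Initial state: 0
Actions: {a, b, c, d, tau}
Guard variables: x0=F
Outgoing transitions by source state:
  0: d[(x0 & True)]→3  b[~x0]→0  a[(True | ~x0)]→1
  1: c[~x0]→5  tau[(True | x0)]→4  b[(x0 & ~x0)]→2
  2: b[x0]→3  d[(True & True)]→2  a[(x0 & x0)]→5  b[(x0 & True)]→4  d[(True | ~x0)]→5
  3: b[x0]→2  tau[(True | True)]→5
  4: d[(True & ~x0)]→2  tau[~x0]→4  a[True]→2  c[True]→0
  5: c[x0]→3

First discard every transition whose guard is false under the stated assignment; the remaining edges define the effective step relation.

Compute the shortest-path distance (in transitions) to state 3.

Answer: UNREACHABLE

Analysis:
Breadth-first toward 3:
  depth 0: {0}
  depth 1: {1}
  depth 2: {4,5}
  depth 3: {2}
3 never appears.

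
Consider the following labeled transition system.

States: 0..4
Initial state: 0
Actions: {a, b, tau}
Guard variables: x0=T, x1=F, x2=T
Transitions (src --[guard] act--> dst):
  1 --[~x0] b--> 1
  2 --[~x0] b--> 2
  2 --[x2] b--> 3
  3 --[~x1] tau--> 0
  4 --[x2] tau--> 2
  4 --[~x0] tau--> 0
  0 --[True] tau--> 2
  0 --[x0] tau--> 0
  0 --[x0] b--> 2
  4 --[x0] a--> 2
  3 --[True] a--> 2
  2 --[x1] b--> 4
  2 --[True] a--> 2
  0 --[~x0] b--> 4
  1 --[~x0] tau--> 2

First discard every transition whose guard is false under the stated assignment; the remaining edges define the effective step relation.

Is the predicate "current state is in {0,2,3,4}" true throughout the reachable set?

Answer: INVARIANT HOLDS

Analysis:
Allowed set {0,2,3,4}
R = {0,2,3}
  0: ✓
  2: ✓
  3: ✓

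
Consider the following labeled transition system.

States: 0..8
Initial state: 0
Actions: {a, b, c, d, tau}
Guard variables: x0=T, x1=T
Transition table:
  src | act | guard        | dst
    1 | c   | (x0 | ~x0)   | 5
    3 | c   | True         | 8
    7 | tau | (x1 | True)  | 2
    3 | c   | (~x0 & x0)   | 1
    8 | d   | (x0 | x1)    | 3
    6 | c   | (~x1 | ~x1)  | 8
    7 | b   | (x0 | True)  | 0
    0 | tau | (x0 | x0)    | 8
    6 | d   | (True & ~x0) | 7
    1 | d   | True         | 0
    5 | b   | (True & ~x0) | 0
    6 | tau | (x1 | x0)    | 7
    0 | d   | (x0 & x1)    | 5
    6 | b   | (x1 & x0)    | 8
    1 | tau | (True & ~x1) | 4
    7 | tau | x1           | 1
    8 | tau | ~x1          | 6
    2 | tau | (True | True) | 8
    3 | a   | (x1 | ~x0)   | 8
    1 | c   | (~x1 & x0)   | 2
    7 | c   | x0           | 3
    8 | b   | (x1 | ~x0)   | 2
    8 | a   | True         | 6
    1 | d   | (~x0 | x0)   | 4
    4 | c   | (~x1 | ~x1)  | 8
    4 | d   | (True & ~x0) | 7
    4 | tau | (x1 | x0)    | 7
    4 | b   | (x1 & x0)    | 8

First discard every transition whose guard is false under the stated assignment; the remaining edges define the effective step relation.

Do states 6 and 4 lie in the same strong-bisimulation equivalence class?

Bisimulation quotient by refinement:
  P[0] = {{0,1,2,3,4,5,6,7,8}}
  P[1] = {{0},{1},{2},{3},{4,6},{5},{7},{8}}
Fixed point at round 2; 8 class(es).
class of 6: {4,6}; class of 4: {4,6}

Answer: BISIMILAR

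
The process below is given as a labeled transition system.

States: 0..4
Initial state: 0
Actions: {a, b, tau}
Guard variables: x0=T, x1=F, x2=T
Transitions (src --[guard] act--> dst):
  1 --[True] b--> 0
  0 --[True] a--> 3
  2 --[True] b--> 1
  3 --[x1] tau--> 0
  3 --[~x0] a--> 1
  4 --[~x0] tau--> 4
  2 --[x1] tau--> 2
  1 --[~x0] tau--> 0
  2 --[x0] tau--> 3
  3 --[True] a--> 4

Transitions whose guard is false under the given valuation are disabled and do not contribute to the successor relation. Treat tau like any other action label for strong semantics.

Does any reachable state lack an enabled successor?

Answer: DEADLOCK at state 4

Working:
Reachable = {0,3,4}
  0: a→3  [deg 1]
  3: a→4  [deg 1]
  4: ∅  [STUCK]
Path to 4: a·a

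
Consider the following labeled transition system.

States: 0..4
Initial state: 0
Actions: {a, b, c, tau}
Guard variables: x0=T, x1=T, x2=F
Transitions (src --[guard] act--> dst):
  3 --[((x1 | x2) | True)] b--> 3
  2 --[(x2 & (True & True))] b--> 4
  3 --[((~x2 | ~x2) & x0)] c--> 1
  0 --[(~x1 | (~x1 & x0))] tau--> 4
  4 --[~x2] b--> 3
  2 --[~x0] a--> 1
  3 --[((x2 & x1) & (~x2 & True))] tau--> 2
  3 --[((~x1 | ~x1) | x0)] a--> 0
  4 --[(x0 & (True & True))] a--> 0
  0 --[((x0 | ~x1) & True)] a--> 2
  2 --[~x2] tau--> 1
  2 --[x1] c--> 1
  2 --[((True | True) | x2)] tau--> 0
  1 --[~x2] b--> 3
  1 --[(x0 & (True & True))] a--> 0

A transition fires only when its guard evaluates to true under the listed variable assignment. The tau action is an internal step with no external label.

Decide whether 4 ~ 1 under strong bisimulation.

Bisimulation quotient by refinement:
  round 0: {{0,1,2,3,4}}
  round 1: {{0},{1,4},{2},{3}}
Fixed point at round 2; 4 class(es).
4∈{1,4}, 1∈{1,4}

Answer: BISIMILAR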